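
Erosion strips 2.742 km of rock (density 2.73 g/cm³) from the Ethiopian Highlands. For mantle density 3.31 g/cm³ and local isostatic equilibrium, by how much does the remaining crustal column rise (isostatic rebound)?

Unloading: uplift u = e ρ_c/ρ_m = 2.742 km × 2.73/3.31 = 2.26 km.

2.26 km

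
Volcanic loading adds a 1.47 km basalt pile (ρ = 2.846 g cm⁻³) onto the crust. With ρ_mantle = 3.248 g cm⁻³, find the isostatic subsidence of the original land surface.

1.29 km

Subaerial loading: s = t ρ_load / ρ_m.
s = 1.47 km × 2.846/3.248 = 1.29 km.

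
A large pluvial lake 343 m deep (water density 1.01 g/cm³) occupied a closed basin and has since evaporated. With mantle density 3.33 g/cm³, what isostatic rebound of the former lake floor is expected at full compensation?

104 m

u = d ρ_w/ρ_m = 343 m × 1.01/3.33 = 104 m.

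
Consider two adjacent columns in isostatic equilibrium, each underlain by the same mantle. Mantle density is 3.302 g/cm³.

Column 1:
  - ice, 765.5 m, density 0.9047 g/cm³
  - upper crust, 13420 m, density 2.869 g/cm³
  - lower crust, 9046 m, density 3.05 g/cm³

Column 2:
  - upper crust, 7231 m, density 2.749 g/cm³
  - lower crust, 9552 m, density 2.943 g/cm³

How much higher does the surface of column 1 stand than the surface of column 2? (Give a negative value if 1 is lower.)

For any compensation level in the mantle, the mantle terms cancel and isostasy reduces to e = (Σt_1 − Σt_2) − (Σ(ρt)_1 − Σ(ρt)_2) / ρ_m.
Σt_1 = 23231.5 m; Σt_2 = 16783 m; Σ(ρt)_1 = 66784.8279; Σ(ρt)_2 = 47989.555 (in m·g/cm³).
e = (23231.5 − 16783) − (66784.8279 − 47989.555) / 3.302 = 756 m.

756 m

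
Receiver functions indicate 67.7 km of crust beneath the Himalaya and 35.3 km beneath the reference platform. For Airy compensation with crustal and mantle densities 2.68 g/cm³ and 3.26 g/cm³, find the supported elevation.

Excess crust Δ = 67.7 km − 35.3 km = 32.4 km, split between elevation h and root r with h + r = Δ.
Airy balance ρ_c h = (ρ_m − ρ_c) r gives r = h ρ_c/(ρ_m − ρ_c), so h (1 + ρ_c/(ρ_m − ρ_c)) = Δ, i.e. h = Δ (ρ_m − ρ_c)/ρ_m.
h = 32.4 km × 0.58/3.26 = 5.76 km.

5.76 km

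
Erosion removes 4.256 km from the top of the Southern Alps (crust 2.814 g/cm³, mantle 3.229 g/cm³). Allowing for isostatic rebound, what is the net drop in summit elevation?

Rebound u = e ρ_c/ρ_m = 4.256 km × 2.814/3.229 = 3.709 km.
Net surface drop = e − u = 4.256 km − 3.709 km = e (ρ_m − ρ_c)/ρ_m = 0.547 km.

0.547 km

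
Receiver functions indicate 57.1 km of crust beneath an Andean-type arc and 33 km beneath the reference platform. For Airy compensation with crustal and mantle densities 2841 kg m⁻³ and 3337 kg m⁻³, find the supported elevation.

Excess crust Δ = 57.1 km − 33 km = 24.1 km, split between elevation h and root r with h + r = Δ.
Airy balance ρ_c h = (ρ_m − ρ_c) r gives r = h ρ_c/(ρ_m − ρ_c), so h (1 + ρ_c/(ρ_m − ρ_c)) = Δ, i.e. h = Δ (ρ_m − ρ_c)/ρ_m.
h = 24.1 km × 496/3337 = 3.58 km.

3.58 km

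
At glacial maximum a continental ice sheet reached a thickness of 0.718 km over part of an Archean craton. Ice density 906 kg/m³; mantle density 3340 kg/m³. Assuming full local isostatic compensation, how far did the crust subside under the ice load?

0.195 km

Isostatic balance requires: the ice load ρ_ice t is balanced by mantle displaced below, ρ_m s.
s = t ρ_ice / ρ_m = 0.718 km × 906/3340 = 0.195 km.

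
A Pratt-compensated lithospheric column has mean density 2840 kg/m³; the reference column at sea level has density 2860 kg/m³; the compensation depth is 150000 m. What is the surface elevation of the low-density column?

1060 m

ρ_ref D = ρ (D + h) → h = D (ρ_ref − ρ)/ρ.
h = 150000 m × (2860 − 2840)/2840 = 1060 m.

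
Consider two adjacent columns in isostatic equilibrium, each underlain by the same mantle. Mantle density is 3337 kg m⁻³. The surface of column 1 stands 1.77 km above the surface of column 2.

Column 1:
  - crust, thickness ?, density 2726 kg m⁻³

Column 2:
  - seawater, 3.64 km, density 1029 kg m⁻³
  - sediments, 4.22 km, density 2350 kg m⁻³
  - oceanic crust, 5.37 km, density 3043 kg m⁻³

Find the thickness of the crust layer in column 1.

Take the compensation level at the base of the deeper column (depth z_c below the surface of column 1) and equate Σ ρ_i t_i down to z_c; mantle fills any gap and the z_c terms cancel.
Column 1: x×2726 + (z_c − 0 − x)×3337
Column 2: 1.77×0 + 3.64×1029 + 4.22×2350 + 5.37×3043 + (z_c − 1.77 − 13.23)×3337
The z_c×3337 term appears on both sides and cancels. Collect the known terms of each column as K = Σ(ρt)_known − 3337 × (depth of known layers): K_1 = 0 − 3337×0 = 0; K_2 = 30003.47 − 3337×(1.77 + 13.23) = −20051.53.
Balance: K_1 − x×(3337 − 2726) = K_2, so x = (K_1 − K_2)/(3337 − 2726) = 20051.5/611 = 32.8 km.

32.8 km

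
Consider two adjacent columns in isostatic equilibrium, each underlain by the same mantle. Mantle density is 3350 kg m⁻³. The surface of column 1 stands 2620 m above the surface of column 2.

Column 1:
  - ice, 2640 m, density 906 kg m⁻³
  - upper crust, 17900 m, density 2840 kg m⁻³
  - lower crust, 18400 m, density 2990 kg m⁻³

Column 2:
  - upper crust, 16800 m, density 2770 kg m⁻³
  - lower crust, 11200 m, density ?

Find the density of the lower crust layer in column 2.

3020 kg m⁻³

Take the compensation level at the base of the deeper column (depth z_c below the surface of column 1) and equate Σ ρ_i t_i down to z_c; mantle fills any gap and the z_c terms cancel.
Column 1: 2640×906 + 17900×2840 + 18400×2990 + (z_c − 38940)×3350
Column 2: 2620×0 + 16800×2770 + 11200×ρ + (z_c − 2620 − 28000)×3350
The z_c×3350 term appears on both sides and cancels. Collect the known terms of each column as K = Σ(ρt)_known − 3350 × (depth of known layers): K_1 = 108243840 − 3350×38940 = −22205160; K_2 = 46536000 − 3350×(2620 + 28000) = −56041000.
Balance: K_1 = K_2 + 11200×ρ, so ρ = (K_1 − K_2)/11200 = 33835800/11200 = 3020 kg m⁻³.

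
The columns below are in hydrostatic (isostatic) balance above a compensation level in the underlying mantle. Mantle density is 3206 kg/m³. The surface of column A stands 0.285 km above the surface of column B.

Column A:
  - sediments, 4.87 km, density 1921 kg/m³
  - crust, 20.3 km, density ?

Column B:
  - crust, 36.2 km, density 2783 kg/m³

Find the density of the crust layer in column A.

Take the compensation level at the base of the deeper column (depth z_c below the surface of column A) and equate Σ ρ_i t_i down to z_c; mantle fills any gap and the z_c terms cancel.
Column A: 4.87×1921 + 20.3×ρ + (z_c − 25.17)×3206
Column B: 0.285×0 + 36.2×2783 + (z_c − 0.285 − 36.2)×3206
The z_c×3206 term appears on both sides and cancels. Collect the known terms of each column as K = Σ(ρt)_known − 3206 × (depth of known layers): K_A = 9355.27 − 3206×25.17 = −71339.75; K_B = 100744.6 − 3206×(0.285 + 36.2) = −16226.31.
Balance: K_A + 20.3×ρ = K_B, so ρ = (K_B − K_A)/20.3 = 55113.4/20.3 = 2710 kg/m³.

2710 kg/m³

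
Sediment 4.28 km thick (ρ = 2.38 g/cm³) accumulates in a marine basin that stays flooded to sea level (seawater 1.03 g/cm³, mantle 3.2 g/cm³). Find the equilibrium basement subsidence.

Submarine loading: the sediment displaces seawater, and the subsidence is in turn flooded, so s (ρ_m − ρ_w) = t (ρ_sed − ρ_w).
s = 4.28 km × (2.38 − 1.03) / (3.2 − 1.03) = 2.66 km.

2.66 km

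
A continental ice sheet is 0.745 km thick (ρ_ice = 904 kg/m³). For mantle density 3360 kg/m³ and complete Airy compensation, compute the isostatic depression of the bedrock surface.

0.2 km

By Archimedes' principle applied to the lithosphere: the ice load ρ_ice t is balanced by mantle displaced below, ρ_m s.
s = t ρ_ice / ρ_m = 0.745 km × 904/3360 = 0.2 km.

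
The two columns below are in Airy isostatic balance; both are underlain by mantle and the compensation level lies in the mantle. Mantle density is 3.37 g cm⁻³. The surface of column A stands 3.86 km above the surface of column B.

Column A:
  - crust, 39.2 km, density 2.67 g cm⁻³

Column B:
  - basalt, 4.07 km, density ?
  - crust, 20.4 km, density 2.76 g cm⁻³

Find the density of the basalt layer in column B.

Take the compensation level at the base of the deeper column (depth z_c below the surface of column A) and equate Σ ρ_i t_i down to z_c; mantle fills any gap and the z_c terms cancel.
Column A: 39.2×2.67 + (z_c − 39.2)×3.37
Column B: 3.86×0 + 4.07×ρ + 20.4×2.76 + (z_c − 3.86 − 24.47)×3.37
The z_c×3.37 term appears on both sides and cancels. Collect the known terms of each column as K = Σ(ρt)_known − 3.37 × (depth of known layers): K_A = 104.664 − 3.37×39.2 = −27.44; K_B = 56.304 − 3.37×(3.86 + 24.47) = −39.1681.
Balance: K_A = K_B + 4.07×ρ, so ρ = (K_A − K_B)/4.07 = 11.7281/4.07 = 2.88 g cm⁻³.

2.88 g cm⁻³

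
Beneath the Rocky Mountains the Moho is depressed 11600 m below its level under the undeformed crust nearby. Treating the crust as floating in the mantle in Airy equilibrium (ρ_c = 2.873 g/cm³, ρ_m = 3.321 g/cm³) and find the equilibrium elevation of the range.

Balancing pressure at the compensation depth: ρ_c h = (ρ_m − ρ_c) r.
h = r (ρ_m − ρ_c) / ρ_c = 11600 m × (3.321 − 2.873) / 2.873 = 1810 m.

1810 m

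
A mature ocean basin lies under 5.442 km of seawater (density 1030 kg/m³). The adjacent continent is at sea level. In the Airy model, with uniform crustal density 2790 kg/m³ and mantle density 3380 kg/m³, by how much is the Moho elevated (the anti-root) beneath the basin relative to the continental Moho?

Equating mass per unit area of the two columns: replacing crust with seawater at the top is compensated by replacing crust with mantle at the base: d (ρ_c − ρ_w) = a (ρ_m − ρ_c).
a = d (ρ_c − ρ_w)/(ρ_m − ρ_c) = 5.442 km × 1760/590 = 16.2 km.

16.2 km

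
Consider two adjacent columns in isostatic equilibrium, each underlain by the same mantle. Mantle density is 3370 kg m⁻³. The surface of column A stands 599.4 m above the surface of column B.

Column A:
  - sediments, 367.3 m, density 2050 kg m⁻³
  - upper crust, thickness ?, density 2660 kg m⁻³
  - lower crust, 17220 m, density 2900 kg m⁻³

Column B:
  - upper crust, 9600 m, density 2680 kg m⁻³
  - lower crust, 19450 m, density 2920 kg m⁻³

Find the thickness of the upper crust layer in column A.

12400 m

Take the compensation level at the base of the deeper column (depth z_c below the surface of column A) and equate Σ ρ_i t_i down to z_c; mantle fills any gap and the z_c terms cancel.
Column A: 367.3×2050 + x×2660 + 17220×2900 + (z_c − 17587.3 − x)×3370
Column B: 599.4×0 + 9600×2680 + 19450×2920 + (z_c − 599.4 − 29050)×3370
The z_c×3370 term appears on both sides and cancels. Collect the known terms of each column as K = Σ(ρt)_known − 3370 × (depth of known layers): K_A = 50690965 − 3370×17587.3 = −8578236; K_B = 82522000 − 3370×(599.4 + 29050) = −17396478.
Balance: K_A − x×(3370 − 2660) = K_B, so x = (K_A − K_B)/(3370 − 2660) = 8818240/710 = 12400 m.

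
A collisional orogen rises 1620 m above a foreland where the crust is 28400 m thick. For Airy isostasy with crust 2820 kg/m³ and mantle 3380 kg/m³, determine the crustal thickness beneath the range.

Root depth r = h ρ_c / (ρ_m − ρ_c) = 1620 m × 2820 / 560 = 8158 m.
Total thickness = T + h + r = 28400 m + 1620 m + 8158 m = 38200 m.

38200 m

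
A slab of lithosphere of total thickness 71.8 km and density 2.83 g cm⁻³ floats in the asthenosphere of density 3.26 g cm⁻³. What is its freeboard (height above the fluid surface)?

9.47 km

Floating equilibrium: submerged depth d = t ρ_obj/ρ_fluid = 71.8 km × 2.83/3.26 = 62.33 km.
Freeboard = t − d = 71.8 km − 62.33 km = 9.47 km.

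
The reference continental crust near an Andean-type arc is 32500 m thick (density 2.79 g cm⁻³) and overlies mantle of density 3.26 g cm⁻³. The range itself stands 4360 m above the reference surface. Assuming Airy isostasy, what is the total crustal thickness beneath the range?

62700 m

Root depth r = h ρ_c / (ρ_m − ρ_c) = 4360 m × 2.79 / 0.47 = 25880 m.
Total thickness = T + h + r = 32500 m + 4360 m + 25880 m = 62700 m.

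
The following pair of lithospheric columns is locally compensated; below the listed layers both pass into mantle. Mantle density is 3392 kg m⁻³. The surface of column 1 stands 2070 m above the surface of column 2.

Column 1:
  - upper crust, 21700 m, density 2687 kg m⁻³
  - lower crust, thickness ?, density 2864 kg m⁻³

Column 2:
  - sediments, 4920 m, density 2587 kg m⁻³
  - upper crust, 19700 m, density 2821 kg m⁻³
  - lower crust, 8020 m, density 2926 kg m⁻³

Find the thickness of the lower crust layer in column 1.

20200 m

Take the compensation level at the base of the deeper column (depth z_c below the surface of column 1) and equate Σ ρ_i t_i down to z_c; mantle fills any gap and the z_c terms cancel.
Column 1: 21700×2687 + x×2864 + (z_c − 21700 − x)×3392
Column 2: 2070×0 + 4920×2587 + 19700×2821 + 8020×2926 + (z_c − 2070 − 32640)×3392
The z_c×3392 term appears on both sides and cancels. Collect the known terms of each column as K = Σ(ρt)_known − 3392 × (depth of known layers): K_1 = 58307900 − 3392×21700 = −15298500; K_2 = 91768260 − 3392×(2070 + 32640) = −25968060.
Balance: K_1 − x×(3392 − 2864) = K_2, so x = (K_1 − K_2)/(3392 − 2864) = 10669600/528 = 20200 m.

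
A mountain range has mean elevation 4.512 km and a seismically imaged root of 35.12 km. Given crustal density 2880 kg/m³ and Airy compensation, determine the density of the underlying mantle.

3250 kg/m³

Airy balance: ρ_c h = (ρ_m − ρ_c) r → ρ_m = ρ_c (1 + h/r).
ρ_m = 2880 × (1 + 4.512 km/35.12 km) = 3250 kg/m³.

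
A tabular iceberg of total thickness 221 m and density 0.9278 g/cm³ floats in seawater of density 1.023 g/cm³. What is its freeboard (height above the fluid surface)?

Floating equilibrium: submerged depth d = t ρ_obj/ρ_fluid = 221 m × 0.9278/1.023 = 200.4 m.
Freeboard = t − d = 221 m − 200.4 m = 20.6 m.

20.6 m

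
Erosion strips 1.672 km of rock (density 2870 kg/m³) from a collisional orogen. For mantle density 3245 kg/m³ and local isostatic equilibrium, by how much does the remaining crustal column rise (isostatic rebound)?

Unloading: uplift u = e ρ_c/ρ_m = 1.672 km × 2870/3245 = 1.48 km.

1.48 km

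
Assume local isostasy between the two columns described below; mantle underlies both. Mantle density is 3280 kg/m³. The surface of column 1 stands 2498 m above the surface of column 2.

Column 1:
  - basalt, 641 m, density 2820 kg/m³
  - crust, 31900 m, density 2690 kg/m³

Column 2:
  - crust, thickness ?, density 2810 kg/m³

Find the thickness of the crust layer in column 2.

23200 m

Take the compensation level at the base of the deeper column (depth z_c below the surface of column 1) and equate Σ ρ_i t_i down to z_c; mantle fills any gap and the z_c terms cancel.
Column 1: 641×2820 + 31900×2690 + (z_c − 32541)×3280
Column 2: 2498×0 + x×2810 + (z_c − 2498 − 0 − x)×3280
The z_c×3280 term appears on both sides and cancels. Collect the known terms of each column as K = Σ(ρt)_known − 3280 × (depth of known layers): K_1 = 87618620 − 3280×32541 = −19115860; K_2 = 0 − 3280×(2498 + 0) = −8193440.
Balance: K_1 = K_2 − x×(3280 − 2810), so x = (K_2 − K_1)/(3280 − 2810) = 10922400/470 = 23200 m.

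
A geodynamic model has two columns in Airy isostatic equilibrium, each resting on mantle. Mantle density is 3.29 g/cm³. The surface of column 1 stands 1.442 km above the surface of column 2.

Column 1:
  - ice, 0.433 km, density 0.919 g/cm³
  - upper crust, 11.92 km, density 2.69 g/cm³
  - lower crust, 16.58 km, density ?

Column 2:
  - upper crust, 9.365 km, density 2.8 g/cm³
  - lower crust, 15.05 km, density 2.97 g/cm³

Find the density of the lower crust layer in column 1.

2.93 g/cm³

Take the compensation level at the base of the deeper column (depth z_c below the surface of column 1) and equate Σ ρ_i t_i down to z_c; mantle fills any gap and the z_c terms cancel.
Column 1: 0.433×0.919 + 11.92×2.69 + 16.58×ρ + (z_c − 28.933)×3.29
Column 2: 1.442×0 + 9.365×2.8 + 15.05×2.97 + (z_c − 1.442 − 24.415)×3.29
The z_c×3.29 term appears on both sides and cancels. Collect the known terms of each column as K = Σ(ρt)_known − 3.29 × (depth of known layers): K_1 = 32.462727 − 3.29×28.933 = −62.726843; K_2 = 70.9205 − 3.29×(1.442 + 24.415) = −14.14903.
Balance: K_1 + 16.58×ρ = K_2, so ρ = (K_2 − K_1)/16.58 = 48.5778/16.58 = 2.93 g/cm³.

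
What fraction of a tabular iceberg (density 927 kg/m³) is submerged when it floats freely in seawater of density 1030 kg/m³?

Submerged fraction = ρ_obj/ρ_fluid = 927/1030 = 0.9.

0.9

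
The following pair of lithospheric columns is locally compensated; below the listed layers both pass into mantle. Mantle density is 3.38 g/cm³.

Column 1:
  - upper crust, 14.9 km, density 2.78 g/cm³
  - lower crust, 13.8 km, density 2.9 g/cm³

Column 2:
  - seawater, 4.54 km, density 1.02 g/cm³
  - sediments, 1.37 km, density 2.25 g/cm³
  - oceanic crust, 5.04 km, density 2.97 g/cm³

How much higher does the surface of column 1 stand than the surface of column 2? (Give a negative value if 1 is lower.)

0.365 km

For any compensation level in the mantle, the mantle terms cancel and isostasy reduces to e = (Σt_1 − Σt_2) − (Σ(ρt)_1 − Σ(ρt)_2) / ρ_m.
Σt_1 = 28.7 km; Σt_2 = 10.95 km; Σ(ρt)_1 = 81.442; Σ(ρt)_2 = 22.6821 (in km·g/cm³).
e = (28.7 − 10.95) − (81.442 − 22.6821) / 3.38 = 0.365 km.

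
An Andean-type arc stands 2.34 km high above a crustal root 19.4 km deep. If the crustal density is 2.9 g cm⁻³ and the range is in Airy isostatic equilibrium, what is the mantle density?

Airy balance: ρ_c h = (ρ_m − ρ_c) r → ρ_m = ρ_c (1 + h/r).
ρ_m = 2.9 × (1 + 2.34 km/19.4 km) = 3.25 g cm⁻³.

3.25 g cm⁻³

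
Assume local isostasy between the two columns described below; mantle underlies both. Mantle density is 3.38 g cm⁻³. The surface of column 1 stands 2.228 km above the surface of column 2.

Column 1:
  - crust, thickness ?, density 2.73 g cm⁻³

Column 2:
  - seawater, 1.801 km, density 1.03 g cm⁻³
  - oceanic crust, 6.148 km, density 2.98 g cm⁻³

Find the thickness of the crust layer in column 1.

Take the compensation level at the base of the deeper column (depth z_c below the surface of column 1) and equate Σ ρ_i t_i down to z_c; mantle fills any gap and the z_c terms cancel.
Column 1: x×2.73 + (z_c − 0 − x)×3.38
Column 2: 2.228×0 + 1.801×1.03 + 6.148×2.98 + (z_c − 2.228 − 7.949)×3.38
The z_c×3.38 term appears on both sides and cancels. Collect the known terms of each column as K = Σ(ρt)_known − 3.38 × (depth of known layers): K_1 = 0 − 3.38×0 = 0; K_2 = 20.17607 − 3.38×(2.228 + 7.949) = −14.22219.
Balance: K_1 − x×(3.38 − 2.73) = K_2, so x = (K_1 − K_2)/(3.38 − 2.73) = 14.2222/0.65 = 21.9 km.

21.9 km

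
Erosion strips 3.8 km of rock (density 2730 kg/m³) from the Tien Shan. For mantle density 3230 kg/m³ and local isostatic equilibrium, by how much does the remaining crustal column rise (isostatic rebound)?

Unloading: uplift u = e ρ_c/ρ_m = 3.8 km × 2730/3230 = 3.21 km.

3.21 km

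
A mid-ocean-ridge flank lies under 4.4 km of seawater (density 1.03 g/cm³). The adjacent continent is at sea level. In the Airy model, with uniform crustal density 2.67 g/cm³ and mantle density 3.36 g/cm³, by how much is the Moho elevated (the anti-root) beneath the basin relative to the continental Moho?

10.5 km

Balancing pressure at the compensation depth: replacing crust with seawater at the top is compensated by replacing crust with mantle at the base: d (ρ_c − ρ_w) = a (ρ_m − ρ_c).
a = d (ρ_c − ρ_w)/(ρ_m − ρ_c) = 4.4 km × 1.64/0.69 = 10.5 km.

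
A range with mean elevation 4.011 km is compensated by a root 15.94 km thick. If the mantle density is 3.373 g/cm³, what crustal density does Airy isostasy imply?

ρ_c h = (ρ_m − ρ_c) r → ρ_c (h + r) = ρ_m r → ρ_c = ρ_m r / (h + r).
ρ_c = 3.373 × 15.94 km / (4.011 km + 15.94 km) = 2.69 g/cm³.

2.69 g/cm³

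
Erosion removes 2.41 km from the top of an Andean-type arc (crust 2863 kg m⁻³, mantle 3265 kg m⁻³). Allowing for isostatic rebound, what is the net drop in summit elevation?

0.297 km

Rebound u = e ρ_c/ρ_m = 2.41 km × 2863/3265 = 2.113 km.
Net surface drop = e − u = 2.41 km − 2.113 km = e (ρ_m − ρ_c)/ρ_m = 0.297 km.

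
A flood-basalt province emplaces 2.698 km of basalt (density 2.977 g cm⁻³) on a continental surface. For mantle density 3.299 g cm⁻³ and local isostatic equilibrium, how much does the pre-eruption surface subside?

2.43 km

Subaerial loading: s = t ρ_load / ρ_m.
s = 2.698 km × 2.977/3.299 = 2.43 km.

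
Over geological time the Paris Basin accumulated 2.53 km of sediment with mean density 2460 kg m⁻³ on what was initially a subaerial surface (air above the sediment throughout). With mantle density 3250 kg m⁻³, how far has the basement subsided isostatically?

Subaerial load: s = t ρ_sed / ρ_m = 2.53 km × 2460/3250 = 1.92 km.

1.92 km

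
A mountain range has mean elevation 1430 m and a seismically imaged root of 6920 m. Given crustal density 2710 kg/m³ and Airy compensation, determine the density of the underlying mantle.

3270 kg/m³

Airy balance: ρ_c h = (ρ_m − ρ_c) r → ρ_m = ρ_c (1 + h/r).
ρ_m = 2710 × (1 + 1430 m/6920 m) = 3270 kg/m³.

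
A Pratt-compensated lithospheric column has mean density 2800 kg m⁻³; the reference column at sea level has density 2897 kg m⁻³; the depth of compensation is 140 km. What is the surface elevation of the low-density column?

ρ_ref D = ρ (D + h) → h = D (ρ_ref − ρ)/ρ.
h = 140 km × (2897 − 2800)/2800 = 4.85 km.

4.85 km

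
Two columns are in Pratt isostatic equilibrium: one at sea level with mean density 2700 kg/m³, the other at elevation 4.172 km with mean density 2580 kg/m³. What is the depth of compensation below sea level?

ρ_ref D = ρ (D + h) → D (ρ_ref − ρ) = ρ h.
D = ρ h/(ρ_ref − ρ) = 2580 × 4.172 km/(2700 − 2580) = 89.7 km.

89.7 km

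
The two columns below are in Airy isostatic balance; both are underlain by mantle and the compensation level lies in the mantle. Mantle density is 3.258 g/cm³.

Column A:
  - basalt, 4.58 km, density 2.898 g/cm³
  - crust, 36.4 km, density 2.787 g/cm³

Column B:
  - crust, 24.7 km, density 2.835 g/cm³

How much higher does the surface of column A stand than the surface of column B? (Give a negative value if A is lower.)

For any compensation level in the mantle, the mantle terms cancel and isostasy reduces to e = (Σt_A − Σt_B) − (Σ(ρt)_A − Σ(ρt)_B) / ρ_m.
Σt_A = 40.98 km; Σt_B = 24.7 km; Σ(ρt)_A = 114.71964; Σ(ρt)_B = 70.0245 (in km·g/cm³).
e = (40.98 − 24.7) − (114.71964 − 70.0245) / 3.258 = 2.56 km.

2.56 km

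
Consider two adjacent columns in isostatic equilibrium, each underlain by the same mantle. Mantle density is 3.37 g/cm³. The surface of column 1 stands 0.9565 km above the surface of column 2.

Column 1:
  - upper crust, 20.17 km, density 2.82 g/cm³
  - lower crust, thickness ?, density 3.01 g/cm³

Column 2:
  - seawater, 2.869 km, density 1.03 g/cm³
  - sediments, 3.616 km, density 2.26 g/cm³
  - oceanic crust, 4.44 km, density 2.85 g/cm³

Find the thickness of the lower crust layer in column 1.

Take the compensation level at the base of the deeper column (depth z_c below the surface of column 1) and equate Σ ρ_i t_i down to z_c; mantle fills any gap and the z_c terms cancel.
Column 1: 20.17×2.82 + x×3.01 + (z_c − 20.17 − x)×3.37
Column 2: 0.9565×0 + 2.869×1.03 + 3.616×2.26 + 4.44×2.85 + (z_c − 0.9565 − 10.925)×3.37
The z_c×3.37 term appears on both sides and cancels. Collect the known terms of each column as K = Σ(ρt)_known − 3.37 × (depth of known layers): K_1 = 56.8794 − 3.37×20.17 = −11.0935; K_2 = 23.78123 − 3.37×(0.9565 + 10.925) = −16.259425.
Balance: K_1 − x×(3.37 − 3.01) = K_2, so x = (K_1 − K_2)/(3.37 − 3.01) = 5.16592/0.36 = 14.3 km.

14.3 km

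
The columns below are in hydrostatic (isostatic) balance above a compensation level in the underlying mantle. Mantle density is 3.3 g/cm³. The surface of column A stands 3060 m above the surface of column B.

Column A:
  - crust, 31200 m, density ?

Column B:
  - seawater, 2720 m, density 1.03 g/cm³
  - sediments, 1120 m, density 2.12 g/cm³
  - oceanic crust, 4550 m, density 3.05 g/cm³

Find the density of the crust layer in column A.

Take the compensation level at the base of the deeper column (depth z_c below the surface of column A) and equate Σ ρ_i t_i down to z_c; mantle fills any gap and the z_c terms cancel.
Column A: 31200×ρ + (z_c − 31200)×3.3
Column B: 3060×0 + 2720×1.03 + 1120×2.12 + 4550×3.05 + (z_c − 3060 − 8390)×3.3
The z_c×3.3 term appears on both sides and cancels. Collect the known terms of each column as K = Σ(ρt)_known − 3.3 × (depth of known layers): K_A = 0 − 3.3×31200 = −102960; K_B = 19053.5 − 3.3×(3060 + 8390) = −18731.5.
Balance: K_A + 31200×ρ = K_B, so ρ = (K_B − K_A)/31200 = 84228.5/31200 = 2.7 g/cm³.

2.7 g/cm³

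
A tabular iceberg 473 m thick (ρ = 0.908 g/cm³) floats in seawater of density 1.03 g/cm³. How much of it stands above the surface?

56 m

Floating equilibrium: submerged depth d = t ρ_obj/ρ_fluid = 473 m × 0.908/1.03 = 417 m.
Freeboard = t − d = 473 m − 417 m = 56 m.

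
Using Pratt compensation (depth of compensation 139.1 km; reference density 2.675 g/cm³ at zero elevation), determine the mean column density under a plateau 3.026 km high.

2.62 g/cm³

Pratt balance: ρ_ref D = ρ (D + h).
ρ = ρ_ref D/(D + h) = 2.675 × 139.1 km/(139.1 km + 3.026 km) = 2.62 g/cm³.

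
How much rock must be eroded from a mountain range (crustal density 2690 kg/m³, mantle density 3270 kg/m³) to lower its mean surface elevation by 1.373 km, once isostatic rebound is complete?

Net drop Δ = e − u = e − e ρ_c/ρ_m = e (ρ_m − ρ_c)/ρ_m.
e = Δ ρ_m/(ρ_m − ρ_c) = 1.373 km × 3270/580 = 7.74 km.

7.74 km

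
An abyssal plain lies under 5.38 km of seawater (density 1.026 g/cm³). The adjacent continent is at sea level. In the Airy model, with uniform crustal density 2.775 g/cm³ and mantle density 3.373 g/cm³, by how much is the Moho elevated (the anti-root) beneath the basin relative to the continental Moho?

Isostatic balance requires: replacing crust with seawater at the top is compensated by replacing crust with mantle at the base: d (ρ_c − ρ_w) = a (ρ_m − ρ_c).
a = d (ρ_c − ρ_w)/(ρ_m − ρ_c) = 5.38 km × 1.749/0.598 = 15.7 km.

15.7 km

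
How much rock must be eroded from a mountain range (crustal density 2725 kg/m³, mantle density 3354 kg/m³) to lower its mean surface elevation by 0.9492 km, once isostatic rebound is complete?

5.06 km

Net drop Δ = e − u = e − e ρ_c/ρ_m = e (ρ_m − ρ_c)/ρ_m.
e = Δ ρ_m/(ρ_m − ρ_c) = 0.9492 km × 3354/629 = 5.06 km.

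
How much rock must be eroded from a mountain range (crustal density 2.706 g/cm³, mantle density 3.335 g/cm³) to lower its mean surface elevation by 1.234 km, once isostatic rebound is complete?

6.54 km

Net drop Δ = e − u = e − e ρ_c/ρ_m = e (ρ_m − ρ_c)/ρ_m.
e = Δ ρ_m/(ρ_m − ρ_c) = 1.234 km × 3.335/0.629 = 6.54 km.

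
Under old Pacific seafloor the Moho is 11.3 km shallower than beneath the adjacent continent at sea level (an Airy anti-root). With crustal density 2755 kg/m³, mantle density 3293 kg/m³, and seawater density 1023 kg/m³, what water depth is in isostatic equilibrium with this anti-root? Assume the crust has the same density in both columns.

Replacing a thickness d of crust by seawater at the top must be balanced by replacing crust with mantle at the base: d (ρ_c − ρ_w) = a (ρ_m − ρ_c).
d = a (ρ_m − ρ_c)/(ρ_c − ρ_w) = 11.3 km × 538/1732 = 3.51 km.

3.51 km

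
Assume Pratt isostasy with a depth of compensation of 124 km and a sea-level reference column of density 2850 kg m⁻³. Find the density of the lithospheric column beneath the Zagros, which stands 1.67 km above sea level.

Pratt balance: ρ_ref D = ρ (D + h).
ρ = ρ_ref D/(D + h) = 2850 × 124 km/(124 km + 1.67 km) = 2810 kg m⁻³.

2810 kg m⁻³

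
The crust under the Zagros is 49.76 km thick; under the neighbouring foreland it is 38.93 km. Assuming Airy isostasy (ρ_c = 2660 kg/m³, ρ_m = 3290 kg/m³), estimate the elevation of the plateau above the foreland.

Excess crust Δ = 49.76 km − 38.93 km = 10.83 km, split between elevation h and root r with h + r = Δ.
Airy balance ρ_c h = (ρ_m − ρ_c) r gives r = h ρ_c/(ρ_m − ρ_c), so h (1 + ρ_c/(ρ_m − ρ_c)) = Δ, i.e. h = Δ (ρ_m − ρ_c)/ρ_m.
h = 10.83 km × 630/3290 = 2.07 km.

2.07 km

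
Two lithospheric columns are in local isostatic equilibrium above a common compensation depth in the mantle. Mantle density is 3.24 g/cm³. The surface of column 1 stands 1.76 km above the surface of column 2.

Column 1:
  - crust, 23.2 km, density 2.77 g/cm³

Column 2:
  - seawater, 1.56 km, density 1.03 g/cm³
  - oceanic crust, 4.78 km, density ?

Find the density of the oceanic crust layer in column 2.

2.87 g/cm³

Take the compensation level at the base of the deeper column (depth z_c below the surface of column 1) and equate Σ ρ_i t_i down to z_c; mantle fills any gap and the z_c terms cancel.
Column 1: 23.2×2.77 + (z_c − 23.2)×3.24
Column 2: 1.76×0 + 1.56×1.03 + 4.78×ρ + (z_c − 1.76 − 6.34)×3.24
The z_c×3.24 term appears on both sides and cancels. Collect the known terms of each column as K = Σ(ρt)_known − 3.24 × (depth of known layers): K_1 = 64.264 − 3.24×23.2 = −10.904; K_2 = 1.6068 − 3.24×(1.76 + 6.34) = −24.6372.
Balance: K_1 = K_2 + 4.78×ρ, so ρ = (K_1 − K_2)/4.78 = 13.7332/4.78 = 2.87 g/cm³.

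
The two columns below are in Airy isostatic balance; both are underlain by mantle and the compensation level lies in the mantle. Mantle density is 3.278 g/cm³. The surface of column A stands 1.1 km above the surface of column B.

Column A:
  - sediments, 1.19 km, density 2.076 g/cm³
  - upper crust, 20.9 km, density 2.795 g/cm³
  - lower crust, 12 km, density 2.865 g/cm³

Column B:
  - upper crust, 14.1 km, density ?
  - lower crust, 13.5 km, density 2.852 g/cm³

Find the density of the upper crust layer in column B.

2.77 g/cm³

Take the compensation level at the base of the deeper column (depth z_c below the surface of column A) and equate Σ ρ_i t_i down to z_c; mantle fills any gap and the z_c terms cancel.
Column A: 1.19×2.076 + 20.9×2.795 + 12×2.865 + (z_c − 34.09)×3.278
Column B: 1.1×0 + 14.1×ρ + 13.5×2.852 + (z_c − 1.1 − 27.6)×3.278
The z_c×3.278 term appears on both sides and cancels. Collect the known terms of each column as K = Σ(ρt)_known − 3.278 × (depth of known layers): K_A = 95.26594 − 3.278×34.09 = −16.48108; K_B = 38.502 − 3.278×(1.1 + 27.6) = −55.5766.
Balance: K_A = K_B + 14.1×ρ, so ρ = (K_A − K_B)/14.1 = 39.0955/14.1 = 2.77 g/cm³.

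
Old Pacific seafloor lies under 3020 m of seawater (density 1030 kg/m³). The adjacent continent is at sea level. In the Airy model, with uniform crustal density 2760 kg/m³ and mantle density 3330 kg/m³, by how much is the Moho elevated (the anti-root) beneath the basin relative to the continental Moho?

9170 m

In Airy isostatic equilibrium: replacing crust with seawater at the top is compensated by replacing crust with mantle at the base: d (ρ_c − ρ_w) = a (ρ_m − ρ_c).
a = d (ρ_c − ρ_w)/(ρ_m − ρ_c) = 3020 m × 1730/570 = 9170 m.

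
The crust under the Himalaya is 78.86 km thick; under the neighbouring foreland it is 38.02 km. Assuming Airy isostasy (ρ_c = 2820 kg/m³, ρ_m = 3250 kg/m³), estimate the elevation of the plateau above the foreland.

Excess crust Δ = 78.86 km − 38.02 km = 40.84 km, split between elevation h and root r with h + r = Δ.
Airy balance ρ_c h = (ρ_m − ρ_c) r gives r = h ρ_c/(ρ_m − ρ_c), so h (1 + ρ_c/(ρ_m − ρ_c)) = Δ, i.e. h = Δ (ρ_m − ρ_c)/ρ_m.
h = 40.84 km × 430/3250 = 5.4 km.

5.4 km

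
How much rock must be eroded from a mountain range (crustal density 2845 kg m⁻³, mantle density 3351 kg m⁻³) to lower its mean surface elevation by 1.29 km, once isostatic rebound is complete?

Net drop Δ = e − u = e − e ρ_c/ρ_m = e (ρ_m − ρ_c)/ρ_m.
e = Δ ρ_m/(ρ_m − ρ_c) = 1.29 km × 3351/506 = 8.54 km.

8.54 km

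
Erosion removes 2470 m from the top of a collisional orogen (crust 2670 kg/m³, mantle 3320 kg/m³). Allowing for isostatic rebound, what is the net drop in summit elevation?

484 m

Rebound u = e ρ_c/ρ_m = 2470 m × 2670/3320 = 1986 m.
Net surface drop = e − u = 2470 m − 1986 m = e (ρ_m − ρ_c)/ρ_m = 484 m.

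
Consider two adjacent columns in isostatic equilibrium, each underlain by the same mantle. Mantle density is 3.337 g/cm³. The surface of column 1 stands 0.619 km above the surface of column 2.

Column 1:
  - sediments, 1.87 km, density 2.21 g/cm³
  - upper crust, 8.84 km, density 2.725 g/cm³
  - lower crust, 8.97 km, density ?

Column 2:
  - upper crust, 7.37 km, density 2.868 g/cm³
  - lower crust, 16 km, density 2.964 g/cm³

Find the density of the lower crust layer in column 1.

Take the compensation level at the base of the deeper column (depth z_c below the surface of column 1) and equate Σ ρ_i t_i down to z_c; mantle fills any gap and the z_c terms cancel.
Column 1: 1.87×2.21 + 8.84×2.725 + 8.97×ρ + (z_c − 19.68)×3.337
Column 2: 0.619×0 + 7.37×2.868 + 16×2.964 + (z_c − 0.619 − 23.37)×3.337
The z_c×3.337 term appears on both sides and cancels. Collect the known terms of each column as K = Σ(ρt)_known − 3.337 × (depth of known layers): K_1 = 28.2217 − 3.337×19.68 = −37.45046; K_2 = 68.56116 − 3.337×(0.619 + 23.37) = −11.490133.
Balance: K_1 + 8.97×ρ = K_2, so ρ = (K_2 − K_1)/8.97 = 25.9603/8.97 = 2.89 g/cm³.

2.89 g/cm³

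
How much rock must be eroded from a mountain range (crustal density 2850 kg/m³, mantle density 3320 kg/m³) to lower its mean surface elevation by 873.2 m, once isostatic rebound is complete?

Net drop Δ = e − u = e − e ρ_c/ρ_m = e (ρ_m − ρ_c)/ρ_m.
e = Δ ρ_m/(ρ_m − ρ_c) = 873.2 m × 3320/470 = 6170 m.

6170 m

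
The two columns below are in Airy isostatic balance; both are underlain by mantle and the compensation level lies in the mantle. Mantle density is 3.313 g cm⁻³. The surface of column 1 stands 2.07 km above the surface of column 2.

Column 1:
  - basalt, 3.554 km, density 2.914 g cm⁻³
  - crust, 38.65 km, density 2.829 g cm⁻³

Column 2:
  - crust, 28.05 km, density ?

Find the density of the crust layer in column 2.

Take the compensation level at the base of the deeper column (depth z_c below the surface of column 1) and equate Σ ρ_i t_i down to z_c; mantle fills any gap and the z_c terms cancel.
Column 1: 3.554×2.914 + 38.65×2.829 + (z_c − 42.204)×3.313
Column 2: 2.07×0 + 28.05×ρ + (z_c − 2.07 − 28.05)×3.313
The z_c×3.313 term appears on both sides and cancels. Collect the known terms of each column as K = Σ(ρt)_known − 3.313 × (depth of known layers): K_1 = 119.697206 − 3.313×42.204 = −20.124646; K_2 = 0 − 3.313×(2.07 + 28.05) = −99.78756.
Balance: K_1 = K_2 + 28.05×ρ, so ρ = (K_1 − K_2)/28.05 = 79.6629/28.05 = 2.84 g cm⁻³.

2.84 g cm⁻³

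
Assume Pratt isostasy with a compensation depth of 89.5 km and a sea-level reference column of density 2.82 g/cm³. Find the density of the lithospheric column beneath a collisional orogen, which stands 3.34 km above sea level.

Pratt balance: ρ_ref D = ρ (D + h).
ρ = ρ_ref D/(D + h) = 2.82 × 89.5 km/(89.5 km + 3.34 km) = 2.72 g/cm³.

2.72 g/cm³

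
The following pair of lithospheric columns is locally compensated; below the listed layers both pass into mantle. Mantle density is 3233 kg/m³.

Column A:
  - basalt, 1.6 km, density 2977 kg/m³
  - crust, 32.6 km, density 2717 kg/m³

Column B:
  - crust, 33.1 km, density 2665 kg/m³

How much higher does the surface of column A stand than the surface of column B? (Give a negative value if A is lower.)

−0.485 km

For any compensation level in the mantle, the mantle terms cancel and isostasy reduces to e = (Σt_A − Σt_B) − (Σ(ρt)_A − Σ(ρt)_B) / ρ_m.
Σt_A = 34.2 km; Σt_B = 33.1 km; Σ(ρt)_A = 93337.4; Σ(ρt)_B = 88211.5 (in km·kg/m³).
e = (34.2 − 33.1) − (93337.4 − 88211.5) / 3233 = −0.485 km.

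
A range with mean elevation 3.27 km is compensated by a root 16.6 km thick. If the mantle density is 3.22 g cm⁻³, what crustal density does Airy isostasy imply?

2.69 g cm⁻³

ρ_c h = (ρ_m − ρ_c) r → ρ_c (h + r) = ρ_m r → ρ_c = ρ_m r / (h + r).
ρ_c = 3.22 × 16.6 km / (3.27 km + 16.6 km) = 2.69 g cm⁻³.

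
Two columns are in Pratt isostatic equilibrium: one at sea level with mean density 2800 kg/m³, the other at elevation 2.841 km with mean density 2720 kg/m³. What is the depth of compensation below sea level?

ρ_ref D = ρ (D + h) → D (ρ_ref − ρ) = ρ h.
D = ρ h/(ρ_ref − ρ) = 2720 × 2.841 km/(2800 − 2720) = 96.6 km.

96.6 km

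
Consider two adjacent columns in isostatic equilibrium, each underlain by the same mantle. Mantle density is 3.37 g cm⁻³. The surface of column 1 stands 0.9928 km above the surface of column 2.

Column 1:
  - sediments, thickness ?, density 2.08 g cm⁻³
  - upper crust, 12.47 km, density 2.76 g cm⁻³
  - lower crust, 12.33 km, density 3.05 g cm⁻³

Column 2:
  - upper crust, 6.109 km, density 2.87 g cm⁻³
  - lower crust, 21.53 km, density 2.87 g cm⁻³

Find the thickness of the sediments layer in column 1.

4.35 km

Take the compensation level at the base of the deeper column (depth z_c below the surface of column 1) and equate Σ ρ_i t_i down to z_c; mantle fills any gap and the z_c terms cancel.
Column 1: x×2.08 + 12.47×2.76 + 12.33×3.05 + (z_c − 24.8 − x)×3.37
Column 2: 0.9928×0 + 6.109×2.87 + 21.53×2.87 + (z_c − 0.9928 − 27.639)×3.37
The z_c×3.37 term appears on both sides and cancels. Collect the known terms of each column as K = Σ(ρt)_known − 3.37 × (depth of known layers): K_1 = 72.0237 − 3.37×24.8 = −11.5523; K_2 = 79.32393 − 3.37×(0.9928 + 27.639) = −17.165236.
Balance: K_1 − x×(3.37 − 2.08) = K_2, so x = (K_1 − K_2)/(3.37 − 2.08) = 5.61294/1.29 = 4.35 km.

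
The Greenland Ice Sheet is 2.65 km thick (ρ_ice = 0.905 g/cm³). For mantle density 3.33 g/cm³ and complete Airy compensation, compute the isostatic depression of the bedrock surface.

0.72 km

Isostatic balance requires: the ice load ρ_ice t is balanced by mantle displaced below, ρ_m s.
s = t ρ_ice / ρ_m = 2.65 km × 0.905/3.33 = 0.72 km.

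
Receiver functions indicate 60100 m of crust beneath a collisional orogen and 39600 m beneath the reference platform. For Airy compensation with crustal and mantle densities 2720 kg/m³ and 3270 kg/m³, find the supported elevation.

Excess crust Δ = 60100 m − 39600 m = 20500 m, split between elevation h and root r with h + r = Δ.
Airy balance ρ_c h = (ρ_m − ρ_c) r gives r = h ρ_c/(ρ_m − ρ_c), so h (1 + ρ_c/(ρ_m − ρ_c)) = Δ, i.e. h = Δ (ρ_m − ρ_c)/ρ_m.
h = 20500 m × 550/3270 = 3450 m.

3450 m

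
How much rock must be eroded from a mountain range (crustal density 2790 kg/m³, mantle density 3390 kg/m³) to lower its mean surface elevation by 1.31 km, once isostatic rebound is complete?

Net drop Δ = e − u = e − e ρ_c/ρ_m = e (ρ_m − ρ_c)/ρ_m.
e = Δ ρ_m/(ρ_m − ρ_c) = 1.31 km × 3390/600 = 7.4 km.

7.4 km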